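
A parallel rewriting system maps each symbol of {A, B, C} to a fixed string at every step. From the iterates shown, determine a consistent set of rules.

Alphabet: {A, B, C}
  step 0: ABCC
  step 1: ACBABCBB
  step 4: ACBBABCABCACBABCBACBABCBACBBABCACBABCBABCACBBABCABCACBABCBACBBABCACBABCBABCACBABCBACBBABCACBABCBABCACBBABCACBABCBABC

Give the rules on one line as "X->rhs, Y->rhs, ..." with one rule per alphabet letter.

  step 0 ⇒ step 1: ABCC ⇒ ACB·ABC·B·B
    A ↦ ACB
    B ↦ ABC
    C ↦ B

A->ACB, B->ABC, C->B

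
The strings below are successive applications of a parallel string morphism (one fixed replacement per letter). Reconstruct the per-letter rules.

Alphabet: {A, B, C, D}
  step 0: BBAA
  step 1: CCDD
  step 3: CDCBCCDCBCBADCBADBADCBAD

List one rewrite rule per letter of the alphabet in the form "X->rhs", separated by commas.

  step 0 ⇒ step 1: BBAA ⇒ C·C·D·D
    A ↦ D
    B ↦ C
    C ↦ BAD  (constrained at step 1)
    D ↦ CBC  (constrained at step 1)

A->D, B->C, C->BAD, D->CBC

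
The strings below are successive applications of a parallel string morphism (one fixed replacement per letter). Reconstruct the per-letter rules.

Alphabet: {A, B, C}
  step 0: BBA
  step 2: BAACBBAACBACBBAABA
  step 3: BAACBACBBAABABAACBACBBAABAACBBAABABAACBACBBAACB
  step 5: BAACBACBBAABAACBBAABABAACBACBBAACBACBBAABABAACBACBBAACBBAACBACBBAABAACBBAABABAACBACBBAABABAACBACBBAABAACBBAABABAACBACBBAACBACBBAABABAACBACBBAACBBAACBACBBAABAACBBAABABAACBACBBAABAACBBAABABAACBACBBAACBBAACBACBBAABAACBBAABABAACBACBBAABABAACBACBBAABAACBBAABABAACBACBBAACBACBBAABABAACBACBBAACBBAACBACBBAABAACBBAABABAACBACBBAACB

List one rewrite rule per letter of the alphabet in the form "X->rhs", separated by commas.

  step 2 ⇒ step 3: BAACBBAACBACBBAABA ⇒ BA·ACB·ACB·BAA·BA·BA·ACB·ACB·BAA·BA·ACB·BAA·BA·BA·ACB·ACB·BA·ACB
    A ↦ ACB
    B ↦ BA
    C ↦ BAA

A->ACB, B->BA, C->BAA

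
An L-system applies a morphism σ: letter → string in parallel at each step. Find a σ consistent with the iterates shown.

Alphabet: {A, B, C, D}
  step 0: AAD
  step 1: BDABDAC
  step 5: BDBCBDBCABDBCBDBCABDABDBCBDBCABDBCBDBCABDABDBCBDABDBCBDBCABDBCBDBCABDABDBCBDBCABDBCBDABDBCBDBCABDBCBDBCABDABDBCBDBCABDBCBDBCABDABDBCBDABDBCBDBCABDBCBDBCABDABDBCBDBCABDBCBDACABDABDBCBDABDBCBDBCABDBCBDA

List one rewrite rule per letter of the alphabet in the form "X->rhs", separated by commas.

A->BDA, B->BDB, C->CA, D->C

  step 0 ⇒ step 1: AAD ⇒ BDA·BDA·C
    A ↦ BDA
    D ↦ C
    B ↦ BDB  (constrained at step 1)
    C ↦ CA  (constrained at step 1)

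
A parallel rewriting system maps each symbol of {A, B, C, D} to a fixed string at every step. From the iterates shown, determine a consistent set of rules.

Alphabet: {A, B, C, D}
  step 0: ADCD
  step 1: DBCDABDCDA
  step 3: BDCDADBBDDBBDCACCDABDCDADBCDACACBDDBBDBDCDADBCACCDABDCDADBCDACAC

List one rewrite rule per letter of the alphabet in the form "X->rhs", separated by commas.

A->DB, B->CAC, C->BD, D->CDA

  step 0 ⇒ step 1: ADCD ⇒ DB·CDA·BD·CDA
    A ↦ DB
    C ↦ BD
    D ↦ CDA
    B ↦ CAC  (constrained at step 1)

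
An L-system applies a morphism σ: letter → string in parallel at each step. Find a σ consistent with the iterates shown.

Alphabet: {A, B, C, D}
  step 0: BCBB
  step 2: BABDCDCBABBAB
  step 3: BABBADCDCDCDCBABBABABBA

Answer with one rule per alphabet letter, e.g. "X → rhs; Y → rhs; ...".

A->B, B->BA, C->DC, D->DC

  step 2 ⇒ step 3: BABDCDCBABBAB ⇒ BA·B·BA·DC·DC·DC·DC·BA·B·BA·BA·B·BA
    A ↦ B
    B ↦ BA
    C ↦ DC
    D ↦ DC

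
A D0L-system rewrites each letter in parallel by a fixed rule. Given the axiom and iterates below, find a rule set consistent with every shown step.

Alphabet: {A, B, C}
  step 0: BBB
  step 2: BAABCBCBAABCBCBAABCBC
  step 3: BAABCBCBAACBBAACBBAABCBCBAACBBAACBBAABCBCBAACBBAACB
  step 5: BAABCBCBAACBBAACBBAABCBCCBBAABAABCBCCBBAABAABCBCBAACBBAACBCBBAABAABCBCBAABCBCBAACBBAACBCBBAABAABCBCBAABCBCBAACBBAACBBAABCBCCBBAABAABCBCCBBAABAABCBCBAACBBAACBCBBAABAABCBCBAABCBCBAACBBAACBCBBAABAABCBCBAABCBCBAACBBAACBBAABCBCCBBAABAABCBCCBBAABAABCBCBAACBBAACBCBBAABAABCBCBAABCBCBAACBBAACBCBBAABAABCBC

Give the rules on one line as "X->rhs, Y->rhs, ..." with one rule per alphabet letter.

A->BC, B->BAA, C->CB

  step 2 ⇒ step 3: BAABCBCBAABCBCBAABCBC ⇒ BAA·BC·BC·BAA·CB·BAA·CB·BAA·BC·BC·BAA·CB·BAA·CB·BAA·BC·BC·BAA·CB·BAA·CB
    A ↦ BC
    B ↦ BAA
    C ↦ CB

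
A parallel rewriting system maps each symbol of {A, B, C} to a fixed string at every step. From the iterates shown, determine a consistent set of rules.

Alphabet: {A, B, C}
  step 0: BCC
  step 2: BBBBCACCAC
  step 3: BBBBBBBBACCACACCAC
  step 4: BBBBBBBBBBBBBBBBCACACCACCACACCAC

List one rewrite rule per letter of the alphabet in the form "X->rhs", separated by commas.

  step 3 ⇒ step 4: BBBBBBBBACCACACCAC ⇒ BB·BB·BB·BB·BB·BB·BB·BB·C·AC·AC·C·AC·C·AC·AC·C·AC
    A ↦ C
    B ↦ BB
    C ↦ AC

A->C, B->BB, C->AC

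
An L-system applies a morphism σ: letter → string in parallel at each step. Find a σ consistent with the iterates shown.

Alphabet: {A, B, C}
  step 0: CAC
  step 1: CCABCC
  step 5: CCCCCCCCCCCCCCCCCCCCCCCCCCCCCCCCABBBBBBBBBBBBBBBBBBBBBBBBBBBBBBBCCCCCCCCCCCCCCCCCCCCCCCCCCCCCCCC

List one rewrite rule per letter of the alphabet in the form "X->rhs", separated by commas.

  step 0 ⇒ step 1: CAC ⇒ CC·AB·CC
    A ↦ AB
    C ↦ CC
    B ↦ BB  (constrained at step 1)

A->AB, B->BB, C->CC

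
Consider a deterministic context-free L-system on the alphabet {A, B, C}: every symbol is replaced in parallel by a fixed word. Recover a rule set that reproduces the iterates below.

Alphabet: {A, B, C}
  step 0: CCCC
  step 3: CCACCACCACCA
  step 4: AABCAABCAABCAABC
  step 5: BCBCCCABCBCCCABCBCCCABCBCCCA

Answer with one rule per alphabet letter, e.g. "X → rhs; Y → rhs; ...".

  step 4 ⇒ step 5: AABCAABCAABCAABC ⇒ BC·BC·CC·A·BC·BC·CC·A·BC·BC·CC·A·BC·BC·CC·A
    A ↦ BC
    B ↦ CC
    C ↦ A

A->BC, B->CC, C->A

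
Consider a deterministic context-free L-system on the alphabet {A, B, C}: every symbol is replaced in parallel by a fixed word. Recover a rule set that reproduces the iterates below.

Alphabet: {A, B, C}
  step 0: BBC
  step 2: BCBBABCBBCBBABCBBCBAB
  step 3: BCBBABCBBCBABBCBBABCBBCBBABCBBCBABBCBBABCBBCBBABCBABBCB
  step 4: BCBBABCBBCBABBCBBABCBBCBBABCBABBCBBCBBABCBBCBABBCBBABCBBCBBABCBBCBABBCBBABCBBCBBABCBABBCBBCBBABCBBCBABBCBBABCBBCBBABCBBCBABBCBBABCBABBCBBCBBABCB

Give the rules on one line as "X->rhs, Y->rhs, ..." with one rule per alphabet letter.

A->AB, B->BCB, C->BA

  step 3 ⇒ step 4: BCBBABCBBCBABBCBBABCBBCBBABCBBCBABBCBBABCBBCBBABCBABBCB ⇒ BCB·BA·BCB·BCB·AB·BCB·BA·BCB·BCB·BA·BCB·AB·BCB·BCB·BA·BCB·BCB·AB·BCB·BA·BCB·BCB·BA·BCB·BCB·AB·BCB·BA·BCB·BCB·BA·BCB·AB·BCB·BCB·BA·BCB·BCB·AB·BCB·BA·BCB·BCB·BA·BCB·BCB·AB·BCB·BA·BCB·AB·BCB·BCB·BA·BCB
    A ↦ AB
    B ↦ BCB
    C ↦ BA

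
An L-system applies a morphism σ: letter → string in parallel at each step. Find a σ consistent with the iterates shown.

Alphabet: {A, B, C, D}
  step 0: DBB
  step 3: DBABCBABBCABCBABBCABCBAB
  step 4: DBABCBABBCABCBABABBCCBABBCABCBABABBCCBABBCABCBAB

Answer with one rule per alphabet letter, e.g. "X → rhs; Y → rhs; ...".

A->CB, B->AB, C->BC, D->DB

  step 3 ⇒ step 4: DBABCBABBCABCBABBCABCBAB ⇒ DB·AB·CB·AB·BC·AB·CB·AB·AB·BC·CB·AB·BC·AB·CB·AB·AB·BC·CB·AB·BC·AB·CB·AB
    A ↦ CB
    B ↦ AB
    C ↦ BC
    D ↦ DB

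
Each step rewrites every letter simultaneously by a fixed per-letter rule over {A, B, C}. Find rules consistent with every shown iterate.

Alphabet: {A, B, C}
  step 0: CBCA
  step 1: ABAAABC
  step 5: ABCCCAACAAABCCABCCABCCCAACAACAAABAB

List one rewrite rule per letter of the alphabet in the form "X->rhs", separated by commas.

A->C, B->AA, C->AB

  step 0 ⇒ step 1: CBCA ⇒ AB·AA·AB·C
    A ↦ C
    B ↦ AA
    C ↦ AB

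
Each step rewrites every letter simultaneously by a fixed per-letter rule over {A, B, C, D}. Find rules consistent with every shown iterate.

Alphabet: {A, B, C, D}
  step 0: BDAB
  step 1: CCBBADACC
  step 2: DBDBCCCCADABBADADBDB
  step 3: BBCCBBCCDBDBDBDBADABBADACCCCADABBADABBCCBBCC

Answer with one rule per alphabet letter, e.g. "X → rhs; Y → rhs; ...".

  step 2 ⇒ step 3: DBDBCCCCADABBADADBDB ⇒ BB·CC·BB·CC·DB·DB·DB·DB·ADA·BB·ADA·CC·CC·ADA·BB·ADA·BB·CC·BB·CC
    A ↦ ADA
    B ↦ CC
    C ↦ DB
    D ↦ BB

A->ADA, B->CC, C->DB, D->BB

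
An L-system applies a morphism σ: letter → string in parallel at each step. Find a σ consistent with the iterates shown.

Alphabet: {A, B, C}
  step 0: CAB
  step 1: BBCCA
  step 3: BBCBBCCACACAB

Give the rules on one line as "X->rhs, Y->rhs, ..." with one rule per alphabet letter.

  step 0 ⇒ step 1: CAB ⇒ B·BC·CA
    A ↦ BC
    B ↦ CA
    C ↦ B

A->BC, B->CA, C->B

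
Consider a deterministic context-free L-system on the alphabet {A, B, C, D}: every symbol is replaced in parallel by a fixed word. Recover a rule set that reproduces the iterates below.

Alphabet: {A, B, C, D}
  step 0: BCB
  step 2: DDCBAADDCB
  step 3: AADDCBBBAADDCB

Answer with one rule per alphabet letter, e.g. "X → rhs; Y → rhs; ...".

  step 2 ⇒ step 3: DDCBAADDCB ⇒ A·A·DD·CB·B·B·A·A·DD·CB
    A ↦ B
    B ↦ CB
    C ↦ DD
    D ↦ A

A->B, B->CB, C->DD, D->A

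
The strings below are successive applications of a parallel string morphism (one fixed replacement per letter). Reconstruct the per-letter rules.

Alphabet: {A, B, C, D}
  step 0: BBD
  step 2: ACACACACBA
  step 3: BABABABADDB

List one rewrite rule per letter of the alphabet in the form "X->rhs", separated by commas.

  step 2 ⇒ step 3: ACACACACBA ⇒ B·A·B·A·B·A·B·A·DD·B
    A ↦ B
    B ↦ DD
    C ↦ A
    D ↦ AC  (constrained at step 0)

A->B, B->DD, C->A, D->AC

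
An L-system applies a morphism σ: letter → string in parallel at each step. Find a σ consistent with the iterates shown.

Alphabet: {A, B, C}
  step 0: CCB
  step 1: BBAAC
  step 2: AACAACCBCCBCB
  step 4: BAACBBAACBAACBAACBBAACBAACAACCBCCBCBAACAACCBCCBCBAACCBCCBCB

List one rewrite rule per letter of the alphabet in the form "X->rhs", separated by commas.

A->CBC, B->AAC, C->B

  step 1 ⇒ step 2: BBAAC ⇒ AAC·AAC·CBC·CBC·B
    A ↦ CBC
    B ↦ AAC
    C ↦ B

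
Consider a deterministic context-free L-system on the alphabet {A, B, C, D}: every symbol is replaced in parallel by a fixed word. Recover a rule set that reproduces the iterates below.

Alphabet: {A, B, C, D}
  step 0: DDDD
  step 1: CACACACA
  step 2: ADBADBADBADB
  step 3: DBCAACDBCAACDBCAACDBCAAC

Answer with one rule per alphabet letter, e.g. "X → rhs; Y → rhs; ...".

  step 2 ⇒ step 3: ADBADBADBADB ⇒ DB·CA·AC·DB·CA·AC·DB·CA·AC·DB·CA·AC
    A ↦ DB
    B ↦ AC
    D ↦ CA
  step 1 ⇒ step 2: CACACACA ⇒ A·DB·A·DB·A·DB·A·DB
    C ↦ A

A->DB, B->AC, C->A, D->CA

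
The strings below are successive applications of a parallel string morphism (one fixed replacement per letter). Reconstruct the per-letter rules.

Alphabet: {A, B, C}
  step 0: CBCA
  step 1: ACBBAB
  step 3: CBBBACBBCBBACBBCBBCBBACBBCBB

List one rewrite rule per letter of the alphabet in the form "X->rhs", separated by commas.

  step 0 ⇒ step 1: CBCA ⇒ A·CBB·A·B
    A ↦ B
    B ↦ CBB
    C ↦ A

A->B, B->CBB, C->A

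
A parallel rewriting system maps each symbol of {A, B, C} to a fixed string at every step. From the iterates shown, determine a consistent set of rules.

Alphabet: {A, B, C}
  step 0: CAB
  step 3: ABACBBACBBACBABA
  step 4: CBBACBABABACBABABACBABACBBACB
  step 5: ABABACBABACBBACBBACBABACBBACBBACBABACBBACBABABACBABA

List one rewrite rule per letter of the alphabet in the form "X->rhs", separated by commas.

A->CB, B->BA, C->A

  step 4 ⇒ step 5: CBBACBABABACBABABACBABACBBACB ⇒ A·BA·BA·CB·A·BA·CB·BA·CB·BA·CB·A·BA·CB·BA·CB·BA·CB·A·BA·CB·BA·CB·A·BA·BA·CB·A·BA
    A ↦ CB
    B ↦ BA
    C ↦ A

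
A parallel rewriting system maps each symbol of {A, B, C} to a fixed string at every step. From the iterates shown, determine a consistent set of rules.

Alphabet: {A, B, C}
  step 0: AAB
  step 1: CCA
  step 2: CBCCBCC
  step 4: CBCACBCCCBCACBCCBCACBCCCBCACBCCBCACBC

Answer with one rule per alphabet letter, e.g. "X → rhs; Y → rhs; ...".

A->C, B->A, C->CBC

  step 1 ⇒ step 2: CCA ⇒ CBC·CBC·C
    A ↦ C
    C ↦ CBC
  step 0 ⇒ step 1: AAB ⇒ C·C·A
    B ↦ A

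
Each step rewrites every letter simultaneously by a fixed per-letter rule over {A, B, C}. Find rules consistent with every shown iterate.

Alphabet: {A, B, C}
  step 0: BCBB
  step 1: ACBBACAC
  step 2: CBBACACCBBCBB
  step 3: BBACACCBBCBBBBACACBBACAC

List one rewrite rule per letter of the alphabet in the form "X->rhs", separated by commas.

  step 2 ⇒ step 3: CBBACACCBBCBB ⇒ BB·AC·AC·C·BB·C·BB·BB·AC·AC·BB·AC·AC
    A ↦ C
    B ↦ AC
    C ↦ BB

A->C, B->AC, C->BB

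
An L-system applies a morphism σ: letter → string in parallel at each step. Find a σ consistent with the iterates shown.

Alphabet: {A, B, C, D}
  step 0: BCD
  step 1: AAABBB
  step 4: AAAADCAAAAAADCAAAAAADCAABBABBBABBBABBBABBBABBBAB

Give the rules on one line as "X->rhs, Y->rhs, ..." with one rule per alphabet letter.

A->DC, B->AA, C->AB, D->BB

  step 0 ⇒ step 1: BCD ⇒ AA·AB·BB
    B ↦ AA
    C ↦ AB
    D ↦ BB
    A ↦ DC  (constrained at step 1)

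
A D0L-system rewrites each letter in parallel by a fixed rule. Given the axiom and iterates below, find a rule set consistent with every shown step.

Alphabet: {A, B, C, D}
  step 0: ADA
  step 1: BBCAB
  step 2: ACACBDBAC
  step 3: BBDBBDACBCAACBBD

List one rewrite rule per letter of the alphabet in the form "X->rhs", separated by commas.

A->B, B->AC, C->BD, D->BCA

  step 2 ⇒ step 3: ACACBDBAC ⇒ B·BD·B·BD·AC·BCA·AC·B·BD
    A ↦ B
    B ↦ AC
    C ↦ BD
    D ↦ BCA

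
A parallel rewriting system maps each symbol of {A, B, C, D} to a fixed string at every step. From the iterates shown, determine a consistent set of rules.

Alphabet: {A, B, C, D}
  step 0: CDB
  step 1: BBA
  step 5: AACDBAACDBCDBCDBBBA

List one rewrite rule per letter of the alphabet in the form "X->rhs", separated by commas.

  step 0 ⇒ step 1: CDB ⇒ B·B·A
    B ↦ A
    C ↦ B
    D ↦ B
    A ↦ CDB  (constrained at step 1)

A->CDB, B->A, C->B, D->B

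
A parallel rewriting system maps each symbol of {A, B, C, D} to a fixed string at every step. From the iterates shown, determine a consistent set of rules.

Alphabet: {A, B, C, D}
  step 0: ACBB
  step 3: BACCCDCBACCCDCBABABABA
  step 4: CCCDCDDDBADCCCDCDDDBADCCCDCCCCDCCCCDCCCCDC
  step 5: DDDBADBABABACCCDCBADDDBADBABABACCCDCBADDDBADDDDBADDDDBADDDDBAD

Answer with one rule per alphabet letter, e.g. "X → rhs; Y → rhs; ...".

  step 4 ⇒ step 5: CCCDCDDDBADCCCDCDDDBADCCCDCCCCDCCCCDCCCCDC ⇒ D·D·D·BA·D·BA·BA·BA·CC·CDC·BA·D·D·D·BA·D·BA·BA·BA·CC·CDC·BA·D·D·D·BA·D·D·D·D·BA·D·D·D·D·BA·D·D·D·D·BA·D
    A ↦ CDC
    B ↦ CC
    C ↦ D
    D ↦ BA

A->CDC, B->CC, C->D, D->BA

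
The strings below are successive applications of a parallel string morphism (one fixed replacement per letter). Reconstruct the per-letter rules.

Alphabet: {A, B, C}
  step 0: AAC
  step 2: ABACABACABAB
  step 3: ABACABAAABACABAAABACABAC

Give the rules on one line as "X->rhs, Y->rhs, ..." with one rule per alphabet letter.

A->AB, B->AC, C->AA

  step 2 ⇒ step 3: ABACABACABAB ⇒ AB·AC·AB·AA·AB·AC·AB·AA·AB·AC·AB·AC
    A ↦ AB
    B ↦ AC
    C ↦ AA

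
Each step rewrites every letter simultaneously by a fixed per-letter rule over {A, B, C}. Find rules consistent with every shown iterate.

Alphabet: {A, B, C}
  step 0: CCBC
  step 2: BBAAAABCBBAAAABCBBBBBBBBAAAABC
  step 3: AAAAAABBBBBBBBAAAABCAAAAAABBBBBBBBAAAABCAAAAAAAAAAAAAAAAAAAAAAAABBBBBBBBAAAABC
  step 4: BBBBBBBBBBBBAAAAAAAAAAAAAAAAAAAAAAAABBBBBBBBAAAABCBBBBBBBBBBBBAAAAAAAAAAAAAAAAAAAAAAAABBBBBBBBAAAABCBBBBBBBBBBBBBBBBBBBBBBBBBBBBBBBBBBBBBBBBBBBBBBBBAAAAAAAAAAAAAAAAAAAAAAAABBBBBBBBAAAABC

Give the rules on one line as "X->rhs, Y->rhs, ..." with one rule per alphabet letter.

  step 3 ⇒ step 4: AAAAAABBBBBBBBAAAABCAAAAAABBBBBBBBAAAABCAAAAAAAAAAAAAAAAAAAAAAAABBBBBBBBAAAABC ⇒ BB·BB·BB·BB·BB·BB·AAA·AAA·AAA·AAA·AAA·AAA·AAA·AAA·BB·BB·BB·BB·AAA·ABC·BB·BB·BB·BB·BB·BB·AAA·AAA·AAA·AAA·AAA·AAA·AAA·AAA·BB·BB·BB·BB·AAA·ABC·BB·BB·BB·BB·BB·BB·BB·BB·BB·BB·BB·BB·BB·BB·BB·BB·BB·BB·BB·BB·BB·BB·BB·BB·AAA·AAA·AAA·AAA·AAA·AAA·AAA·AAA·BB·BB·BB·BB·AAA·ABC
    A ↦ BB
    B ↦ AAA
    C ↦ ABC

A->BB, B->AAA, C->ABC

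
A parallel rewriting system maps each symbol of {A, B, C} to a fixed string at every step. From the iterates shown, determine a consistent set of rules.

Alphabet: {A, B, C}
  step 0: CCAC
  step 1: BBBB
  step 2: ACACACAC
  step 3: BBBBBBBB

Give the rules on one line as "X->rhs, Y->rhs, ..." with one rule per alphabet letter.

  step 2 ⇒ step 3: ACACACAC ⇒ B·B·B·B·B·B·B·B
    A ↦ B
    C ↦ B
  step 1 ⇒ step 2: BBBB ⇒ AC·AC·AC·AC
    B ↦ AC

A->B, B->AC, C->B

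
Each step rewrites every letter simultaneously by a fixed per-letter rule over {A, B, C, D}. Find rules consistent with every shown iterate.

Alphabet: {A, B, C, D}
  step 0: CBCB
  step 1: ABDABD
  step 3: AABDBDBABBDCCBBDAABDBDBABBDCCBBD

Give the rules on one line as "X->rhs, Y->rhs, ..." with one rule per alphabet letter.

A->CCB, B->BD, C->A, D->BAB

  step 0 ⇒ step 1: CBCB ⇒ A·BD·A·BD
    B ↦ BD
    C ↦ A
    A ↦ CCB  (constrained at step 1)
    D ↦ BAB  (constrained at step 1)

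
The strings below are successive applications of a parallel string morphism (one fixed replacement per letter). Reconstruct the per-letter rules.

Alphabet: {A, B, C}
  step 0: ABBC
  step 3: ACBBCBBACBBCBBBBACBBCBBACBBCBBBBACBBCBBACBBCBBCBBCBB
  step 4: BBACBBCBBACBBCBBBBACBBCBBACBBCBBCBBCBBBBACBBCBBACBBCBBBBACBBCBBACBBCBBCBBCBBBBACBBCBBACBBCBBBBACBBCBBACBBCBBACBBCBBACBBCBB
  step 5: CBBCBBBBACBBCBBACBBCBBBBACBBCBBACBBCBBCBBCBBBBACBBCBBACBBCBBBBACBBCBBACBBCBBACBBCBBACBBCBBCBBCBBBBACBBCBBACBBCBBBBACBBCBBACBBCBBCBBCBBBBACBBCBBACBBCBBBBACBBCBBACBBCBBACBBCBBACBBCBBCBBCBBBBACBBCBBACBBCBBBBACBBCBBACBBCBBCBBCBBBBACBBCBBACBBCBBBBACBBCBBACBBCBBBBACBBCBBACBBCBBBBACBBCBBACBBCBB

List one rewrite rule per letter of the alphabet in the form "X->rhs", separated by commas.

  step 4 ⇒ step 5: BBACBBCBBACBBCBBBBACBBCBBACBBCBBCBBCBBBBACBBCBBACBBCBBBBACBBCBBACBBCBBCBBCBBBBACBBCBBACBBCBBBBACBBCBBACBBCBBACBBCBBACBBCBB ⇒ CBB·CBB·BB·A·CBB·CBB·A·CBB·CBB·BB·A·CBB·CBB·A·CBB·CBB·CBB·CBB·BB·A·CBB·CBB·A·CBB·CBB·BB·A·CBB·CBB·A·CBB·CBB·A·CBB·CBB·A·CBB·CBB·CBB·CBB·BB·A·CBB·CBB·A·CBB·CBB·BB·A·CBB·CBB·A·CBB·CBB·CBB·CBB·BB·A·CBB·CBB·A·CBB·CBB·BB·A·CBB·CBB·A·CBB·CBB·A·CBB·CBB·A·CBB·CBB·CBB·CBB·BB·A·CBB·CBB·A·CBB·CBB·BB·A·CBB·CBB·A·CBB·CBB·CBB·CBB·BB·A·CBB·CBB·A·CBB·CBB·BB·A·CBB·CBB·A·CBB·CBB·BB·A·CBB·CBB·A·CBB·CBB·BB·A·CBB·CBB·A·CBB·CBB
    A ↦ BB
    B ↦ CBB
    C ↦ A

A->BB, B->CBB, C->A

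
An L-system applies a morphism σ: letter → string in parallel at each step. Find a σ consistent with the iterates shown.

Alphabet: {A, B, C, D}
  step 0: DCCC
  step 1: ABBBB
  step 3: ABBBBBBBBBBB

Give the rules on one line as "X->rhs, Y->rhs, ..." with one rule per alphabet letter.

A->DCC, B->CC, C->B, D->AB

  step 0 ⇒ step 1: DCCC ⇒ AB·B·B·B
    C ↦ B
    D ↦ AB
    A ↦ DCC  (constrained at step 1)
    B ↦ CC  (constrained at step 1)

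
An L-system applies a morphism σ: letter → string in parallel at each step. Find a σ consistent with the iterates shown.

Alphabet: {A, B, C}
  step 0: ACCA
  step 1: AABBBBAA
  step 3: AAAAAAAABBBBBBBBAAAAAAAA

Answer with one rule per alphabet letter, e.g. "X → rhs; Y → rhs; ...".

A->AA, B->C, C->BB

  step 0 ⇒ step 1: ACCA ⇒ AA·BB·BB·AA
    A ↦ AA
    C ↦ BB
    B ↦ C  (constrained at step 1)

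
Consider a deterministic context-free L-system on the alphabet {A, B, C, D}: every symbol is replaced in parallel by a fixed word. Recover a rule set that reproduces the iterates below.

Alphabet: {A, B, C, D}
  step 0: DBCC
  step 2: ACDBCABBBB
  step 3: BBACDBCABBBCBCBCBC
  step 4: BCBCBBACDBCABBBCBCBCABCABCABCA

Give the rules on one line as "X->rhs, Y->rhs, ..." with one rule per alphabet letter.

A->BB, B->BC, C->A, D->CD

  step 3 ⇒ step 4: BBACDBCABBBCBCBCBC ⇒ BC·BC·BB·A·CD·BC·A·BB·BC·BC·BC·A·BC·A·BC·A·BC·A
    A ↦ BB
    B ↦ BC
    C ↦ A
    D ↦ CD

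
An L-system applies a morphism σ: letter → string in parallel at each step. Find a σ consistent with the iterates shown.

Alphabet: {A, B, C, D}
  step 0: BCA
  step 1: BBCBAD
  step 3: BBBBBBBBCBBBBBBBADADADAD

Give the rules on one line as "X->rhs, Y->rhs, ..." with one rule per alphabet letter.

A->AD, B->BB, C->CB, D->AD

  step 0 ⇒ step 1: BCA ⇒ BB·CB·AD
    A ↦ AD
    B ↦ BB
    C ↦ CB
    D ↦ AD  (constrained at step 1)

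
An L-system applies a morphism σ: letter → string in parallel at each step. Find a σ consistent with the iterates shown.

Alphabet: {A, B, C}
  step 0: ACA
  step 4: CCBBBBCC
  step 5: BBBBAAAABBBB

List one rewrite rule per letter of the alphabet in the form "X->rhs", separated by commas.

A->C, B->A, C->BB

  step 4 ⇒ step 5: CCBBBBCC ⇒ BB·BB·A·A·A·A·BB·BB
    B ↦ A
    C ↦ BB
    A ↦ C  (constrained at step 0)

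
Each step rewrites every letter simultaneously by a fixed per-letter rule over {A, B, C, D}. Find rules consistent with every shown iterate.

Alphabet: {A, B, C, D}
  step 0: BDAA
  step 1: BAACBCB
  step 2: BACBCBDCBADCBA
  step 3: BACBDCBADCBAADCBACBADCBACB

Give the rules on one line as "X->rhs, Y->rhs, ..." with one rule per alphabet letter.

  step 2 ⇒ step 3: BACBCBDCBADCBA ⇒ BA·CB·DC·BA·DC·BA·A·DC·BA·CB·A·DC·BA·CB
    A ↦ CB
    B ↦ BA
    C ↦ DC
    D ↦ A

A->CB, B->BA, C->DC, D->A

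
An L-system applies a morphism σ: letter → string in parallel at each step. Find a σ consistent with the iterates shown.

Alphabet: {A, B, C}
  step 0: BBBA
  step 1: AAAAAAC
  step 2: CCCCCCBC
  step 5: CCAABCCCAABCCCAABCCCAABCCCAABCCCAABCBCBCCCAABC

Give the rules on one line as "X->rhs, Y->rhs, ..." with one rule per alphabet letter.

A->C, B->AA, C->BC

  step 1 ⇒ step 2: AAAAAAC ⇒ C·C·C·C·C·C·BC
    A ↦ C
    C ↦ BC
  step 0 ⇒ step 1: BBBA ⇒ AA·AA·AA·C
    B ↦ AA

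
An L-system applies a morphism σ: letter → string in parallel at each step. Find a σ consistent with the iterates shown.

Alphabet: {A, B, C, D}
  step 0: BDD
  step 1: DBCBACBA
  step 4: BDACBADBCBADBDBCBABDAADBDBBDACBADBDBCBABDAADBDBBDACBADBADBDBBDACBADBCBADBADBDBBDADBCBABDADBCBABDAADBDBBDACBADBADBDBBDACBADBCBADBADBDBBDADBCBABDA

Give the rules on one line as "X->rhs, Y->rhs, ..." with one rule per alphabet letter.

A->BDA, B->DB, C->ADB, D->CBA

  step 0 ⇒ step 1: BDD ⇒ DB·CBA·CBA
    B ↦ DB
    D ↦ CBA
    A ↦ BDA  (constrained at step 1)
    C ↦ ADB  (constrained at step 1)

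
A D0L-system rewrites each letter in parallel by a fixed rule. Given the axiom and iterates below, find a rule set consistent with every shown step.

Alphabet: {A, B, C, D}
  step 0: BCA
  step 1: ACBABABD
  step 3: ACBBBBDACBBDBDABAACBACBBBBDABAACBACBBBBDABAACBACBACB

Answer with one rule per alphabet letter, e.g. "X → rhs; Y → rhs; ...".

A->BD, B->ACB, C->ABA, D->BB

  step 0 ⇒ step 1: BCA ⇒ ACB·ABA·BD
    A ↦ BD
    B ↦ ACB
    C ↦ ABA
    D ↦ BB  (constrained at step 1)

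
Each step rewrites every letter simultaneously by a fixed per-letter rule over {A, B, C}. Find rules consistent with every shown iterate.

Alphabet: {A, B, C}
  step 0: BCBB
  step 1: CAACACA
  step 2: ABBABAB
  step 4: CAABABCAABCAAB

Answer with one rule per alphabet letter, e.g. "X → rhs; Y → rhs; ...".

A->B, B->CA, C->A

  step 1 ⇒ step 2: CAACACA ⇒ A·B·B·A·B·A·B
    A ↦ B
    C ↦ A
  step 0 ⇒ step 1: BCBB ⇒ CA·A·CA·CA
    B ↦ CA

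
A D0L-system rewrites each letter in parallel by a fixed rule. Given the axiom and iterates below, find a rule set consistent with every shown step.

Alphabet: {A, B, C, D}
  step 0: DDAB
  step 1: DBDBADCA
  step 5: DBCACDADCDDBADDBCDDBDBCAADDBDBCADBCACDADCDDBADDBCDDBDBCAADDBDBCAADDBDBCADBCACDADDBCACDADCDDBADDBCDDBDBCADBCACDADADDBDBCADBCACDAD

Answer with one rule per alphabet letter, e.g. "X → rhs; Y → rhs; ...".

  step 0 ⇒ step 1: DDAB ⇒ DB·DB·AD·CA
    A ↦ AD
    B ↦ CA
    D ↦ DB
    C ↦ CD  (constrained at step 1)

A->AD, B->CA, C->CD, D->DB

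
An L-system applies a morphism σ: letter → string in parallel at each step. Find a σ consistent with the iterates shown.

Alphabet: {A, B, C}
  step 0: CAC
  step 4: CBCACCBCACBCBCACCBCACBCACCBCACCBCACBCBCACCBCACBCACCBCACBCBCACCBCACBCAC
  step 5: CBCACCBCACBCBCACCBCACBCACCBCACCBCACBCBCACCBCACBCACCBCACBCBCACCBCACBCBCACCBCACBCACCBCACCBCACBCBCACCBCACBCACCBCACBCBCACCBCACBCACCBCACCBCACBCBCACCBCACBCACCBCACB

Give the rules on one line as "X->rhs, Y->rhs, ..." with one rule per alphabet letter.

A->CA, B->CAC, C->CB

  step 4 ⇒ step 5: CBCACCBCACBCBCACCBCACBCACCBCACCBCACBCBCACCBCACBCACCBCACBCBCACCBCACBCAC ⇒ CB·CAC·CB·CA·CB·CB·CAC·CB·CA·CB·CAC·CB·CAC·CB·CA·CB·CB·CAC·CB·CA·CB·CAC·CB·CA·CB·CB·CAC·CB·CA·CB·CB·CAC·CB·CA·CB·CAC·CB·CAC·CB·CA·CB·CB·CAC·CB·CA·CB·CAC·CB·CA·CB·CB·CAC·CB·CA·CB·CAC·CB·CAC·CB·CA·CB·CB·CAC·CB·CA·CB·CAC·CB·CA·CB
    A ↦ CA
    B ↦ CAC
    C ↦ CB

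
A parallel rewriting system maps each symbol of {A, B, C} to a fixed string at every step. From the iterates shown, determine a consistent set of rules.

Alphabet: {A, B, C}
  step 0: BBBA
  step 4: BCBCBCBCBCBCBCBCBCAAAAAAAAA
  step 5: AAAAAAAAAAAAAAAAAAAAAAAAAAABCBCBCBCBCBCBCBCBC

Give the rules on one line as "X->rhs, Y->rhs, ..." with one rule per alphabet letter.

A->BC, B->A, C->AA

  step 4 ⇒ step 5: BCBCBCBCBCBCBCBCBCAAAAAAAAA ⇒ A·AA·A·AA·A·AA·A·AA·A·AA·A·AA·A·AA·A·AA·A·AA·BC·BC·BC·BC·BC·BC·BC·BC·BC
    A ↦ BC
    B ↦ A
    C ↦ AA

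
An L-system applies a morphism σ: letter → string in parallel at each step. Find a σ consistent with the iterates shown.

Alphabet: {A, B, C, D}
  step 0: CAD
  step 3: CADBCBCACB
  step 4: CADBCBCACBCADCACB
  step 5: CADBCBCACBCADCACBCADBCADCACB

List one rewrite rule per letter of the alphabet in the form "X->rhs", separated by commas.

A->D, B->CB, C->CA, D->B

  step 4 ⇒ step 5: CADBCBCACBCADCACB ⇒ CA·D·B·CB·CA·CB·CA·D·CA·CB·CA·D·B·CA·D·CA·CB
    A ↦ D
    B ↦ CB
    C ↦ CA
    D ↦ B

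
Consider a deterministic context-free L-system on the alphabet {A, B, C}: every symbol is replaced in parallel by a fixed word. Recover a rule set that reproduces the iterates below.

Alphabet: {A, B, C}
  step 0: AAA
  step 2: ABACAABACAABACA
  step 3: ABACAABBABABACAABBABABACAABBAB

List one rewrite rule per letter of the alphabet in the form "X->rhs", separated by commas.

  step 2 ⇒ step 3: ABACAABACAABACA ⇒ AB·ACA·AB·B·AB·AB·ACA·AB·B·AB·AB·ACA·AB·B·AB
    A ↦ AB
    B ↦ ACA
    C ↦ B

A->AB, B->ACA, C->B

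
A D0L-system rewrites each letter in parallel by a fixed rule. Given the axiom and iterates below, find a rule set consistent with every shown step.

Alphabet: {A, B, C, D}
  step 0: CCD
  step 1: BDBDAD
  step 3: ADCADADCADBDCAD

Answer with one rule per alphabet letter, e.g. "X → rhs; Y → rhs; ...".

  step 0 ⇒ step 1: CCD ⇒ BD·BD·AD
    C ↦ BD
    D ↦ AD
    A ↦ C  (constrained at step 1)
    B ↦ D  (constrained at step 1)

A->C, B->D, C->BD, D->AD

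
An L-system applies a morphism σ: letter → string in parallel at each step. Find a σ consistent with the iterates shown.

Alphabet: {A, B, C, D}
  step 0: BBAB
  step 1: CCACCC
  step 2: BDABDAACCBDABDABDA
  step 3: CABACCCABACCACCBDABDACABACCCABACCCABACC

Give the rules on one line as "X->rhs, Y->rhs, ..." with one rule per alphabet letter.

  step 2 ⇒ step 3: BDABDAACCBDABDABDA ⇒ C·AB·ACC·C·AB·ACC·ACC·BDA·BDA·C·AB·ACC·C·AB·ACC·C·AB·ACC
    A ↦ ACC
    B ↦ C
    C ↦ BDA
    D ↦ AB

A->ACC, B->C, C->BDA, D->AB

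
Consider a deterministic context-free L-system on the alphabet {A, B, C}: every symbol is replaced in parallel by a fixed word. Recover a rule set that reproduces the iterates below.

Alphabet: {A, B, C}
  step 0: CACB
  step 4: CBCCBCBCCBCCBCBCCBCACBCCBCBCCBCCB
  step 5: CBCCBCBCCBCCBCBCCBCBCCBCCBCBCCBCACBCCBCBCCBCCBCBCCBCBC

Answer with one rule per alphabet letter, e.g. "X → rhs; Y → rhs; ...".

A->CA, B->C, C->CB

  step 4 ⇒ step 5: CBCCBCBCCBCCBCBCCBCACBCCBCBCCBCCB ⇒ CB·C·CB·CB·C·CB·C·CB·CB·C·CB·CB·C·CB·C·CB·CB·C·CB·CA·CB·C·CB·CB·C·CB·C·CB·CB·C·CB·CB·C
    A ↦ CA
    B ↦ C
    C ↦ CB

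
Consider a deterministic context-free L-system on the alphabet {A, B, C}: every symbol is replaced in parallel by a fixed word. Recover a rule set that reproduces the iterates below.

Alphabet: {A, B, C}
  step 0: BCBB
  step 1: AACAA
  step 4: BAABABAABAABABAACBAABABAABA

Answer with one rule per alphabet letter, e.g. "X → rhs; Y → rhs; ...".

A->BA, B->A, C->AC

  step 0 ⇒ step 1: BCBB ⇒ A·AC·A·A
    B ↦ A
    C ↦ AC
    A ↦ BA  (constrained at step 1)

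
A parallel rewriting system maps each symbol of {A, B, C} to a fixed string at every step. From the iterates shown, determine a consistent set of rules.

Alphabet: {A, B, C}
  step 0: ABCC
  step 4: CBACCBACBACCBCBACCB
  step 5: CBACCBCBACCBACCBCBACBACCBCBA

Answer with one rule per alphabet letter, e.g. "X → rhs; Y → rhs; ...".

  step 4 ⇒ step 5: CBACCBACBACCBCBACCB ⇒ CB·A·C·CB·CB·A·C·CB·A·C·CB·CB·A·CB·A·C·CB·CB·A
    A ↦ C
    B ↦ A
    C ↦ CB

A->C, B->A, C->CB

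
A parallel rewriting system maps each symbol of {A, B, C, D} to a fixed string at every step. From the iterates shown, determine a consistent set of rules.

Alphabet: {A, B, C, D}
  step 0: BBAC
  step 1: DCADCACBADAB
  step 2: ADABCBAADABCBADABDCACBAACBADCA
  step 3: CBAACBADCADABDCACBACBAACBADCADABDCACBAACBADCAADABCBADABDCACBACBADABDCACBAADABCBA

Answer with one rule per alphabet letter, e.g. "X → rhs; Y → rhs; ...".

  step 2 ⇒ step 3: ADABCBAADABCBADABDCACBAACBADCA ⇒ CBA·A·CBA·DCA·DAB·DCA·CBA·CBA·A·CBA·DCA·DAB·DCA·CBA·A·CBA·DCA·A·DAB·CBA·DAB·DCA·CBA·CBA·DAB·DCA·CBA·A·DAB·CBA
    A ↦ CBA
    B ↦ DCA
    C ↦ DAB
    D ↦ A

A->CBA, B->DCA, C->DAB, D->A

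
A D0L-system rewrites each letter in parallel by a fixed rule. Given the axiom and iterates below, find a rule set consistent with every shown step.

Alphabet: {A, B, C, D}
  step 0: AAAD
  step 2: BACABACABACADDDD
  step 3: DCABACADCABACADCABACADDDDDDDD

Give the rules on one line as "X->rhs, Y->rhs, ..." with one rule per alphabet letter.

A->CA, B->D, C->BA, D->DD

  step 2 ⇒ step 3: BACABACABACADDDD ⇒ D·CA·BA·CA·D·CA·BA·CA·D·CA·BA·CA·DD·DD·DD·DD
    A ↦ CA
    B ↦ D
    C ↦ BA
    D ↦ DD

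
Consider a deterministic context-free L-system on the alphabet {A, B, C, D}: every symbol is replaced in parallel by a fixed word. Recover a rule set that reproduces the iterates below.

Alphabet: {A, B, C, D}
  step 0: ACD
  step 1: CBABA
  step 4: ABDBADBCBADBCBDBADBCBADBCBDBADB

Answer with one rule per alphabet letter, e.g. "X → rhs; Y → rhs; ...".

  step 0 ⇒ step 1: ACD ⇒ CB·AB·A
    A ↦ CB
    C ↦ AB
    D ↦ A
    B ↦ DB  (constrained at step 1)

A->CB, B->DB, C->AB, D->A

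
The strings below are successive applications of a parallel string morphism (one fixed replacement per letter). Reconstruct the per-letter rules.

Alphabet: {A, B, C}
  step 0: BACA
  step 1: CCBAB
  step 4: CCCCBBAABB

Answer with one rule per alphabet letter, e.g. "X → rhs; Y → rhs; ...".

A->B, B->CC, C->A

  step 0 ⇒ step 1: BACA ⇒ CC·B·A·B
    A ↦ B
    B ↦ CC
    C ↦ A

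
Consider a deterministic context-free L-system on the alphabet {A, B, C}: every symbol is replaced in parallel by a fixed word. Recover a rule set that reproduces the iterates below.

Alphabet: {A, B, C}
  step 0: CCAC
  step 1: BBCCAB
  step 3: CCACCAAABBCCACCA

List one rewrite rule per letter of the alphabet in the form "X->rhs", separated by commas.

A->CCA, B->A, C->B

  step 0 ⇒ step 1: CCAC ⇒ B·B·CCA·B
    A ↦ CCA
    C ↦ B
    B ↦ A  (constrained at step 1)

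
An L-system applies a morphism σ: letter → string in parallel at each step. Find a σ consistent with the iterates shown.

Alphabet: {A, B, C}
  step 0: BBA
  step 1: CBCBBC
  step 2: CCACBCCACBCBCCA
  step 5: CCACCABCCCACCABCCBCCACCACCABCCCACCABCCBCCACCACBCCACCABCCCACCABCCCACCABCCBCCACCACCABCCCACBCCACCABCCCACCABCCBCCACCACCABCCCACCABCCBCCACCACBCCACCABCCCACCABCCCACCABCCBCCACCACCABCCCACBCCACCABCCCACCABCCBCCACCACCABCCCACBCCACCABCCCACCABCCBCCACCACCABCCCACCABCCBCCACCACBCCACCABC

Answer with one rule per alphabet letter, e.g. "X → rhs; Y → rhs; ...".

A->BC, B->CB, C->CCA

  step 1 ⇒ step 2: CBCBBC ⇒ CCA·CB·CCA·CB·CB·CCA
    B ↦ CB
    C ↦ CCA
  step 0 ⇒ step 1: BBA ⇒ CB·CB·BC
    A ↦ BC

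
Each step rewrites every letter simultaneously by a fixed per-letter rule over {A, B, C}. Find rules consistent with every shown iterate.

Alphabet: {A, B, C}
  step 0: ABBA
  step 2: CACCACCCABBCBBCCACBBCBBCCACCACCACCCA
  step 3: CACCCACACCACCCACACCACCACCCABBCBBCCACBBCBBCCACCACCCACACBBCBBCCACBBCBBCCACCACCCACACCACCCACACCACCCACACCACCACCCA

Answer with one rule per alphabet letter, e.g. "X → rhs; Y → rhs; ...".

  step 2 ⇒ step 3: CACCACCCABBCBBCCACBBCBBCCACCACCACCCA ⇒ CAC·CCA·CAC·CAC·CCA·CAC·CAC·CAC·CCA·BBC·BBC·CAC·BBC·BBC·CAC·CAC·CCA·CAC·BBC·BBC·CAC·BBC·BBC·CAC·CAC·CCA·CAC·CAC·CCA·CAC·CAC·CCA·CAC·CAC·CAC·CCA
    A ↦ CCA
    B ↦ BBC
    C ↦ CAC

A->CCA, B->BBC, C->CAC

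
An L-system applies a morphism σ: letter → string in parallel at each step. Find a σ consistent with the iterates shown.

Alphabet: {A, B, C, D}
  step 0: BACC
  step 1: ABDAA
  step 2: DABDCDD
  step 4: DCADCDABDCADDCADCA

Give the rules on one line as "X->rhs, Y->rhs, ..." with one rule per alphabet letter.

  step 1 ⇒ step 2: ABDAA ⇒ D·AB·DC·D·D
    A ↦ D
    B ↦ AB
    D ↦ DC
  step 0 ⇒ step 1: BACC ⇒ AB·D·A·A
    C ↦ A

A->D, B->AB, C->A, D->DC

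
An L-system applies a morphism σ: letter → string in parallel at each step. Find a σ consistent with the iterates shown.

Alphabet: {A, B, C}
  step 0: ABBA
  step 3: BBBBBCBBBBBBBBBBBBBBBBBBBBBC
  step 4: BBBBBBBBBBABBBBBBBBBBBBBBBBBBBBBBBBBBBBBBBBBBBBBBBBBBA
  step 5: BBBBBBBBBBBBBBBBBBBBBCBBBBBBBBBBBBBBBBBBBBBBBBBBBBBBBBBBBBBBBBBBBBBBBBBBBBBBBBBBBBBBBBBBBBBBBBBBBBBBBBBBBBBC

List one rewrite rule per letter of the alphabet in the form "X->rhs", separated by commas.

  step 4 ⇒ step 5: BBBBBBBBBBABBBBBBBBBBBBBBBBBBBBBBBBBBBBBBBBBBBBBBBBBBA ⇒ BB·BB·BB·BB·BB·BB·BB·BB·BB·BB·BC·BB·BB·BB·BB·BB·BB·BB·BB·BB·BB·BB·BB·BB·BB·BB·BB·BB·BB·BB·BB·BB·BB·BB·BB·BB·BB·BB·BB·BB·BB·BB·BB·BB·BB·BB·BB·BB·BB·BB·BB·BB·BB·BC
    A ↦ BC
    B ↦ BB
  step 3 ⇒ step 4: BBBBBCBBBBBBBBBBBBBBBBBBBBBC ⇒ BB·BB·BB·BB·BB·A·BB·BB·BB·BB·BB·BB·BB·BB·BB·BB·BB·BB·BB·BB·BB·BB·BB·BB·BB·BB·BB·A
    C ↦ A

A->BC, B->BB, C->A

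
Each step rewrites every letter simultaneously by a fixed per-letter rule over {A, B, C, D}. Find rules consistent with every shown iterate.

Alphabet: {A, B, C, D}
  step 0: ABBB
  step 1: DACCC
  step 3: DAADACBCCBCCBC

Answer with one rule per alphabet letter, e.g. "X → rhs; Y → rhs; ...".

  step 0 ⇒ step 1: ABBB ⇒ DA·C·C·C
    A ↦ DA
    B ↦ C
    C ↦ CB  (constrained at step 1)
    D ↦ A  (constrained at step 1)

A->DA, B->C, C->CB, D->A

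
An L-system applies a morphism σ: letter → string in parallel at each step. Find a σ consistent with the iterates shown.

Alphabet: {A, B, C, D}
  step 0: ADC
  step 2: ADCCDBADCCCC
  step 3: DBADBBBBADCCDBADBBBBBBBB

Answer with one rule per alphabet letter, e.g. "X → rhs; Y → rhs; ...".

  step 2 ⇒ step 3: ADCCDBADCCCC ⇒ DB·AD·BB·BB·AD·CC·DB·AD·BB·BB·BB·BB
    A ↦ DB
    B ↦ CC
    C ↦ BB
    D ↦ AD

A->DB, B->CC, C->BB, D->AD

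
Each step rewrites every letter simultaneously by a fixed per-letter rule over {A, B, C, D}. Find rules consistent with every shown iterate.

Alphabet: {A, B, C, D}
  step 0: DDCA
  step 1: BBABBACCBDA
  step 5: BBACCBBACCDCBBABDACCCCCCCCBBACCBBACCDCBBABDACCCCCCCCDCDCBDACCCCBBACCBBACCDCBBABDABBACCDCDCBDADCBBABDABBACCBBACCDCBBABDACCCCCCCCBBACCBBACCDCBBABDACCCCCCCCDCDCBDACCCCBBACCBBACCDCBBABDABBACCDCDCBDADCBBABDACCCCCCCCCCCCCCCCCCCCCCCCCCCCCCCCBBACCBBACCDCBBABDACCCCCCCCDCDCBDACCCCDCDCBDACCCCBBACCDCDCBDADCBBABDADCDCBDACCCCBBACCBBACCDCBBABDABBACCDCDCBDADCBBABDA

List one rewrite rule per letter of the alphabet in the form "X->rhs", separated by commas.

A->BDA, B->DC, C->CC, D->BBA

  step 0 ⇒ step 1: DDCA ⇒ BBA·BBA·CC·BDA
    A ↦ BDA
    C ↦ CC
    D ↦ BBA
    B ↦ DC  (constrained at step 1)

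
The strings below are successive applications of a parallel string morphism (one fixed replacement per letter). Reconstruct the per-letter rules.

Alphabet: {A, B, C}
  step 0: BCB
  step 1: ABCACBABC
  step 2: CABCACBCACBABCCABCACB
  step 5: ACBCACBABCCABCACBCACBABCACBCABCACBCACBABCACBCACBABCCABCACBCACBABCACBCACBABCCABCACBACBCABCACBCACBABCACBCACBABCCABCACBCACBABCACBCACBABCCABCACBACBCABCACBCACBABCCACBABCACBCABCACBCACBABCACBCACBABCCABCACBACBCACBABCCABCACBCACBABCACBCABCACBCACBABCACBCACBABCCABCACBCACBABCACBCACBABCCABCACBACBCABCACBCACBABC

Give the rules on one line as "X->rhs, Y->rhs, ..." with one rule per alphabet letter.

  step 1 ⇒ step 2: ABCACBABC ⇒ C·ABC·ACB·C·ACB·ABC·C·ABC·ACB
    A ↦ C
    B ↦ ABC
    C ↦ ACB

A->C, B->ABC, C->ACB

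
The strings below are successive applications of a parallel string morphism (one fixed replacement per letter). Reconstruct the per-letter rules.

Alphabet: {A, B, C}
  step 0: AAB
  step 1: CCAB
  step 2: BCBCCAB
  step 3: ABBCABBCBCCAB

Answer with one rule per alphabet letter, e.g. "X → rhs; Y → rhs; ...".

A->C, B->AB, C->BC

  step 2 ⇒ step 3: BCBCCAB ⇒ AB·BC·AB·BC·BC·C·AB
    A ↦ C
    B ↦ AB
    C ↦ BC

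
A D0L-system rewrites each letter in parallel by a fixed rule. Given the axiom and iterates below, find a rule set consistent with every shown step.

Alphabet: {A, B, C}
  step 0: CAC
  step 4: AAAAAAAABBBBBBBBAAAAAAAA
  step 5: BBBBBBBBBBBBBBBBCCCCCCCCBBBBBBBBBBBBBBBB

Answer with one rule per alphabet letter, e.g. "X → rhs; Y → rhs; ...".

  step 4 ⇒ step 5: AAAAAAAABBBBBBBBAAAAAAAA ⇒ BB·BB·BB·BB·BB·BB·BB·BB·C·C·C·C·C·C·C·C·BB·BB·BB·BB·BB·BB·BB·BB
    A ↦ BB
    B ↦ C
    C ↦ AA  (constrained at step 0)

A->BB, B->C, C->AA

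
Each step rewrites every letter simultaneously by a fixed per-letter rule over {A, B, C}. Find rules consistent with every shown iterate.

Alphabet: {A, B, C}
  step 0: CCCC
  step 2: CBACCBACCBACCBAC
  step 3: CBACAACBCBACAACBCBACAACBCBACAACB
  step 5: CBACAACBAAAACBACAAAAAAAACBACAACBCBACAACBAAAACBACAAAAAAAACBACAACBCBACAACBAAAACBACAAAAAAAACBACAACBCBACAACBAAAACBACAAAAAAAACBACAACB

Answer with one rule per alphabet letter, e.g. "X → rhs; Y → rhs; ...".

A->AA, B->AC, C->CB

  step 2 ⇒ step 3: CBACCBACCBACCBAC ⇒ CB·AC·AA·CB·CB·AC·AA·CB·CB·AC·AA·CB·CB·AC·AA·CB
    A ↦ AA
    B ↦ AC
    C ↦ CB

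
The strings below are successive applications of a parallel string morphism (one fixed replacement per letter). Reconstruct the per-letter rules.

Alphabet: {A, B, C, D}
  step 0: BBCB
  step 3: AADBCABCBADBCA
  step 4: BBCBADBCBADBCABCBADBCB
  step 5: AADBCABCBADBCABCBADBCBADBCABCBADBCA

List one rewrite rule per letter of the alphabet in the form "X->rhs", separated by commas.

A->B, B->A, C->DBC, D->CB

  step 4 ⇒ step 5: BBCBADBCBADBCABCBADBCB ⇒ A·A·DBC·A·B·CB·A·DBC·A·B·CB·A·DBC·B·A·DBC·A·B·CB·A·DBC·A
    A ↦ B
    B ↦ A
    C ↦ DBC
    D ↦ CB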